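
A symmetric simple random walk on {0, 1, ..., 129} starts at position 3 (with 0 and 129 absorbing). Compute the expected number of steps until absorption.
E[τ | X_0 = 3] = 378

Let v_k = E[τ | X_0 = k]. Boundary: v_0 = v_129 = 0. Recurrence: v_k = 1 + (v_{k-1} + v_{k+1})/2 for 1 ≤ k ≤ 128. The particular solution to v_k − (v_{k-1} + v_{k+1})/2 = 1 is v_k = −k^2. Adding homogeneous solution A + B k and matching boundaries gives v_k = k (129 − k). Substituting k = 3: v_3 = 3 · 126 = 378.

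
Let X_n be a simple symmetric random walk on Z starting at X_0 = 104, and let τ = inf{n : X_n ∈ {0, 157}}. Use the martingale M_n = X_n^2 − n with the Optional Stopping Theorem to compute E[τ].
E[τ] = 5512

M_n = X_n^2 − n is a martingale (since E[X_{n+1}^2 | F_n] = X_n^2 + 1). By OST (τ has finite mean in a bounded region), E[M_τ] = E[M_0] = X_0^2 − 0 = 104^2 = 10816. Also E[M_τ] = E[X_τ^2] − E[τ]. The walk exits at 0 or 157, with P(hit 157 first) = 104/157, so E[X_τ^2] = 157^2 · 104/157 + 0 = 16328. Thus E[τ] = E[X_τ^2] − E[M_τ] = 16328 − 10816 = 5512 = 104(157 − 104) = 5512.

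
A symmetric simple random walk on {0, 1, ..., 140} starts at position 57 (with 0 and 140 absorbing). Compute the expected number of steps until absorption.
E[τ | X_0 = 57] = 4731

Let v_k = E[τ | X_0 = k]. Boundary: v_0 = v_140 = 0. Recurrence: v_k = 1 + (v_{k-1} + v_{k+1})/2 for 1 ≤ k ≤ 139. The particular solution to v_k − (v_{k-1} + v_{k+1})/2 = 1 is v_k = −k^2. Adding homogeneous solution A + B k and matching boundaries gives v_k = k (140 − k). Substituting k = 57: v_57 = 57 · 83 = 4731.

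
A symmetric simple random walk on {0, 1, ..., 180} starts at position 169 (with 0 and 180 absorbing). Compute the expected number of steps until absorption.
E[τ | X_0 = 169] = 1859

Let v_k = E[τ | X_0 = k]. Boundary: v_0 = v_180 = 0. Recurrence: v_k = 1 + (v_{k-1} + v_{k+1})/2 for 1 ≤ k ≤ 179. The particular solution to v_k − (v_{k-1} + v_{k+1})/2 = 1 is v_k = −k^2. Adding homogeneous solution A + B k and matching boundaries gives v_k = k (180 − k). Substituting k = 169: v_169 = 169 · 11 = 1859.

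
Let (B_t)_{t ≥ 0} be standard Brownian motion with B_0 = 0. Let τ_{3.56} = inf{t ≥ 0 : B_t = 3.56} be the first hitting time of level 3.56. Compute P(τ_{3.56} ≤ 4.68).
P(τ_{3.56} ≤ 4.68) = 2(1 − Φ(3.56/√4.68)) = 2(1 − Φ(1.6456)) ≈ 0.0998

By the reflection principle for standard BM, P(τ_b ≤ t) = 2 · P(B_t ≥ b). Since B_t ~ N(0, t), P(B_t ≥ 3.56) = 1 − Φ(3.56/√t) = 1 − Φ(3.56/√4.68) = 1 − Φ(1.6456) ≈ 0.04992. Doubling: P(τ_{3.56} ≤ 4.68) ≈ 2 · 0.04992 = 0.09984 ≈ 0.0998.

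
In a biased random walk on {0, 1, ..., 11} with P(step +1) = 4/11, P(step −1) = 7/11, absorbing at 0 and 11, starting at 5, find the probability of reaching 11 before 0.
P(hit 11 before 0) = (1 − (7/4)^5) / (1 − (7/4)^11) = 21549056/657710813

Let u_k denote P(reach 11 before 0 | start at k). Boundary: u_0 = 0, u_11 = 1. Recurrence: u_k = 4/11·u_{k+1} + 7/11·u_{k-1} for 1 ≤ k ≤ 10. Try u_k = A + B·r^k with r = q/p = (7/11)/(4/11) = 7/4. Substitution satisfies the recurrence; boundary conditions give:
  u_k = (1 − r^k) / (1 − r^N) = (1 − (7/4)^5) / (1 − (7/4)^11) = 21549056/657710813.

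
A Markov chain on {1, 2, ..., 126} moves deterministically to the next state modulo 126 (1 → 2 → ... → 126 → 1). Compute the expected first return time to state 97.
E[T_97 | X_0 = 97] = 126

The chain cycles deterministically, so starting at state 97 it returns in exactly 126 steps. Equivalently, the stationary distribution is uniform π_j = 1/126 for every state j, so by Kac's formula E[T_97] = 1/π_97 = 126.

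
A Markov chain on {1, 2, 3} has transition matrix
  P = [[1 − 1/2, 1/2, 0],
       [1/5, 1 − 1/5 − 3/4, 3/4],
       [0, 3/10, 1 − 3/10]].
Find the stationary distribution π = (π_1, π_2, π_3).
π = (4/39, 10/39, 25/39)

This is a birth-death chain on three states, which satisfies detailed balance: π_1 · P_{12} = π_2 · P_{21} and π_2 · P_{23} = π_3 · P_{32}.
From π_1 · 1/2 = π_2 · 1/5: π_2/π_1 = (1/2)/(1/5) = 5/2.
From π_2 · 3/4 = π_3 · 3/10: π_3/π_2 = (3/4)/(3/10) = 5/2.
Take π_1 proportional to 1; then unnormalized π = (1, 5/2, 25/4). Normalize by dividing by the sum 39/4:
  π = (4/39, 10/39, 25/39).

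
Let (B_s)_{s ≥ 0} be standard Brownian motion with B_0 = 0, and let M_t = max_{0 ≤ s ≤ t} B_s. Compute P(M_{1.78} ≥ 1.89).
P(M_{1.78} ≥ 1.89) = 2·P(B_{1.78} ≥ 1.89) = 2(1 − Φ(1.89/√1.78)) ≈ 0.1566

By the reflection principle for Brownian motion, P(M_t ≥ a) = 2 · P(B_t ≥ a) for a ≥ 0. Since B_t ~ N(0, t), P(B_t ≥ 1.89) = 1 − Φ(1.89/√t) = 1 − Φ(1.89/√1.78) = 1 − Φ(1.4166). So
  P(M_{1.78} ≥ 1.89) = 2(1 − Φ(1.4166)) ≈ 0.1566.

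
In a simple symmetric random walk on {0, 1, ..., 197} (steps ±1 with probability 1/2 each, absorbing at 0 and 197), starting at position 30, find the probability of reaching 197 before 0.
P(hit 197 before 0) = 30/197

Let u_k = P(hit 197 before 0 | start at k). Then u_0 = 0, u_197 = 1, and u_k = u_{k-1}/2 + u_{k+1}/2 for 1 ≤ k ≤ 196. This harmonic recurrence is solved by u_k = k/197, giving u_30 = 30/197.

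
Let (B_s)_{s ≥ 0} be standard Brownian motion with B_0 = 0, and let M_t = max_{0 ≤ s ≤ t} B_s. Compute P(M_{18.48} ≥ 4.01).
P(M_{18.48} ≥ 4.01) = 2·P(B_{18.48} ≥ 4.01) = 2(1 − Φ(4.01/√18.48)) ≈ 0.3509

By the reflection principle for Brownian motion, P(M_t ≥ a) = 2 · P(B_t ≥ a) for a ≥ 0. Since B_t ~ N(0, t), P(B_t ≥ 4.01) = 1 − Φ(4.01/√t) = 1 − Φ(4.01/√18.48) = 1 − Φ(0.9328). So
  P(M_{18.48} ≥ 4.01) = 2(1 − Φ(0.9328)) ≈ 0.3509.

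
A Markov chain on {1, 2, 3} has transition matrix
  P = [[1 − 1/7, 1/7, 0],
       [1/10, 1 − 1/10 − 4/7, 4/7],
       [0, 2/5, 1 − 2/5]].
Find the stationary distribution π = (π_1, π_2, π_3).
π = (49/219, 70/219, 100/219)

This is a birth-death chain on three states, which satisfies detailed balance: π_1 · P_{12} = π_2 · P_{21} and π_2 · P_{23} = π_3 · P_{32}.
From π_1 · 1/7 = π_2 · 1/10: π_2/π_1 = (1/7)/(1/10) = 10/7.
From π_2 · 4/7 = π_3 · 2/5: π_3/π_2 = (4/7)/(2/5) = 10/7.
Take π_1 proportional to 1; then unnormalized π = (1, 10/7, 100/49). Normalize by dividing by the sum 219/49:
  π = (49/219, 70/219, 100/219).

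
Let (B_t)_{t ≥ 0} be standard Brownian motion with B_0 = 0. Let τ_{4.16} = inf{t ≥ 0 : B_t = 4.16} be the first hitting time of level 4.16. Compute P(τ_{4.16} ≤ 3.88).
P(τ_{4.16} ≤ 3.88) = 2(1 − Φ(4.16/√3.88)) = 2(1 − Φ(2.1119)) ≈ 0.0347

By the reflection principle for standard BM, P(τ_b ≤ t) = 2 · P(B_t ≥ b). Since B_t ~ N(0, t), P(B_t ≥ 4.16) = 1 − Φ(4.16/√t) = 1 − Φ(4.16/√3.88) = 1 − Φ(2.1119) ≈ 0.01735. Doubling: P(τ_{4.16} ≤ 3.88) ≈ 2 · 0.01735 = 0.03470 ≈ 0.0347.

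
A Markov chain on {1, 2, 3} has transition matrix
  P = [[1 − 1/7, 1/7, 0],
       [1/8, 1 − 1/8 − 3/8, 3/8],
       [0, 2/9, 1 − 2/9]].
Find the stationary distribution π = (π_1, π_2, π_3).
π = (14/57, 16/57, 9/19)

This is a birth-death chain on three states, which satisfies detailed balance: π_1 · P_{12} = π_2 · P_{21} and π_2 · P_{23} = π_3 · P_{32}.
From π_1 · 1/7 = π_2 · 1/8: π_2/π_1 = (1/7)/(1/8) = 8/7.
From π_2 · 3/8 = π_3 · 2/9: π_3/π_2 = (3/8)/(2/9) = 27/16.
Take π_1 proportional to 1; then unnormalized π = (1, 8/7, 27/14). Normalize by dividing by the sum 57/14:
  π = (14/57, 16/57, 9/19).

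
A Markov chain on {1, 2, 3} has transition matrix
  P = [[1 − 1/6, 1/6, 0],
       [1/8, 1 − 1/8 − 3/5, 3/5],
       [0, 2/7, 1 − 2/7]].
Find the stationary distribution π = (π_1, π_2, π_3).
π = (15/77, 20/77, 6/11)

This is a birth-death chain on three states, which satisfies detailed balance: π_1 · P_{12} = π_2 · P_{21} and π_2 · P_{23} = π_3 · P_{32}.
From π_1 · 1/6 = π_2 · 1/8: π_2/π_1 = (1/6)/(1/8) = 4/3.
From π_2 · 3/5 = π_3 · 2/7: π_3/π_2 = (3/5)/(2/7) = 21/10.
Take π_1 proportional to 1; then unnormalized π = (1, 4/3, 14/5). Normalize by dividing by the sum 77/15:
  π = (15/77, 20/77, 6/11).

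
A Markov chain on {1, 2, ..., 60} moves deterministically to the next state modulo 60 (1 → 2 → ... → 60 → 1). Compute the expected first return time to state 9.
E[T_9 | X_0 = 9] = 60

The chain cycles deterministically, so starting at state 9 it returns in exactly 60 steps. Equivalently, the stationary distribution is uniform π_j = 1/60 for every state j, so by Kac's formula E[T_9] = 1/π_9 = 60.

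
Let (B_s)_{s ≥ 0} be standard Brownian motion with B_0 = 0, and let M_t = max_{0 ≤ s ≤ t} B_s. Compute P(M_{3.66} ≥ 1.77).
P(M_{3.66} ≥ 1.77) = 2·P(B_{3.66} ≥ 1.77) = 2(1 − Φ(1.77/√3.66)) ≈ 0.3549

By the reflection principle for Brownian motion, P(M_t ≥ a) = 2 · P(B_t ≥ a) for a ≥ 0. Since B_t ~ N(0, t), P(B_t ≥ 1.77) = 1 − Φ(1.77/√t) = 1 − Φ(1.77/√3.66) = 1 − Φ(0.9252). So
  P(M_{3.66} ≥ 1.77) = 2(1 − Φ(0.9252)) ≈ 0.3549.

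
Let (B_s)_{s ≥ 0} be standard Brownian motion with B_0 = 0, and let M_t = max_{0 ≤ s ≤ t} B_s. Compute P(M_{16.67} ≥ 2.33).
P(M_{16.67} ≥ 2.33) = 2·P(B_{16.67} ≥ 2.33) = 2(1 − Φ(2.33/√16.67)) ≈ 0.5682

By the reflection principle for Brownian motion, P(M_t ≥ a) = 2 · P(B_t ≥ a) for a ≥ 0. Since B_t ~ N(0, t), P(B_t ≥ 2.33) = 1 − Φ(2.33/√t) = 1 − Φ(2.33/√16.67) = 1 − Φ(0.5707). So
  P(M_{16.67} ≥ 2.33) = 2(1 − Φ(0.5707)) ≈ 0.5682.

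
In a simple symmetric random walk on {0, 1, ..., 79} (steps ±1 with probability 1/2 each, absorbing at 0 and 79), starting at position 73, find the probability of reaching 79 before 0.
P(hit 79 before 0) = 73/79

Let u_k = P(hit 79 before 0 | start at k). Then u_0 = 0, u_79 = 1, and u_k = u_{k-1}/2 + u_{k+1}/2 for 1 ≤ k ≤ 78. This harmonic recurrence is solved by u_k = k/79, giving u_73 = 73/79.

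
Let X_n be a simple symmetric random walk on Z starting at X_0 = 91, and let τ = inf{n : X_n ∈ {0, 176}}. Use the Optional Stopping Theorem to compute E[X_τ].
E[X_τ] = 91

X_n is a martingale and τ is a bounded-mean stopping time (indeed τ is finite a.s. with bounded expectation since the walk is in a bounded region). By the OST, E[X_τ] = E[X_0] = 91. Equivalently: E[X_τ] = 176 · P(hit 176 first) + 0 · P(hit 0 first) = 176 · (91/176) = 91.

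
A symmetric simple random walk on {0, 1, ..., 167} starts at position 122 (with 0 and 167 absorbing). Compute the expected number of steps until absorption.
E[τ | X_0 = 122] = 5490

Let v_k = E[τ | X_0 = k]. Boundary: v_0 = v_167 = 0. Recurrence: v_k = 1 + (v_{k-1} + v_{k+1})/2 for 1 ≤ k ≤ 166. The particular solution to v_k − (v_{k-1} + v_{k+1})/2 = 1 is v_k = −k^2. Adding homogeneous solution A + B k and matching boundaries gives v_k = k (167 − k). Substituting k = 122: v_122 = 122 · 45 = 5490.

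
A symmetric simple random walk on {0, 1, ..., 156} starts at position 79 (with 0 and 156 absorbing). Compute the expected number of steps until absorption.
E[τ | X_0 = 79] = 6083

Let v_k = E[τ | X_0 = k]. Boundary: v_0 = v_156 = 0. Recurrence: v_k = 1 + (v_{k-1} + v_{k+1})/2 for 1 ≤ k ≤ 155. The particular solution to v_k − (v_{k-1} + v_{k+1})/2 = 1 is v_k = −k^2. Adding homogeneous solution A + B k and matching boundaries gives v_k = k (156 − k). Substituting k = 79: v_79 = 79 · 77 = 6083.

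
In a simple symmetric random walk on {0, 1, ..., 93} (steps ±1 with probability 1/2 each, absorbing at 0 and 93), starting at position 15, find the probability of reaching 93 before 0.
P(hit 93 before 0) = 15/93 = 5/31

Let u_k = P(hit 93 before 0 | start at k). Then u_0 = 0, u_93 = 1, and u_k = u_{k-1}/2 + u_{k+1}/2 for 1 ≤ k ≤ 92. This harmonic recurrence is solved by u_k = k/93, giving u_15 = 15/93 = 5/31.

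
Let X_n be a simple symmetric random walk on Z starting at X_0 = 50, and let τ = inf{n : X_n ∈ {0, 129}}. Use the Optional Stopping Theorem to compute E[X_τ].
E[X_τ] = 50

X_n is a martingale and τ is a bounded-mean stopping time (indeed τ is finite a.s. with bounded expectation since the walk is in a bounded region). By the OST, E[X_τ] = E[X_0] = 50. Equivalently: E[X_τ] = 129 · P(hit 129 first) + 0 · P(hit 0 first) = 129 · (50/129) = 50.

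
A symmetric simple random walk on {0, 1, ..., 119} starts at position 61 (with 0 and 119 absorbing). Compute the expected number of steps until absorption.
E[τ | X_0 = 61] = 3538

Let v_k = E[τ | X_0 = k]. Boundary: v_0 = v_119 = 0. Recurrence: v_k = 1 + (v_{k-1} + v_{k+1})/2 for 1 ≤ k ≤ 118. The particular solution to v_k − (v_{k-1} + v_{k+1})/2 = 1 is v_k = −k^2. Adding homogeneous solution A + B k and matching boundaries gives v_k = k (119 − k). Substituting k = 61: v_61 = 61 · 58 = 3538.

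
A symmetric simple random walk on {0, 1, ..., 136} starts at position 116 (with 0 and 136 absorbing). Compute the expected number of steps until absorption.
E[τ | X_0 = 116] = 2320

Let v_k = E[τ | X_0 = k]. Boundary: v_0 = v_136 = 0. Recurrence: v_k = 1 + (v_{k-1} + v_{k+1})/2 for 1 ≤ k ≤ 135. The particular solution to v_k − (v_{k-1} + v_{k+1})/2 = 1 is v_k = −k^2. Adding homogeneous solution A + B k and matching boundaries gives v_k = k (136 − k). Substituting k = 116: v_116 = 116 · 20 = 2320.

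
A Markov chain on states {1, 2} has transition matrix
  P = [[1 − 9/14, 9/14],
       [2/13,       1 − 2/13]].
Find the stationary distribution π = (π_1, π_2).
π_1 = 28/145, π_2 = 117/145

Solve πP = π with π_1 + π_2 = 1. From πP = π: π_1 · (1 − 9/14) + π_2 · 2/13 = π_1 ⇒ π_2 · 2/13 = π_1 · 9/14 ⇒ π_2/π_1 = (9/14)/(2/13) = 117/28. Together with π_1 + π_2 = 1:
  π_1 = (2/13)/(9/14 + 2/13) = (2/13)/(145/182) = 28/145,
  π_2 = (9/14)/(9/14 + 2/13) = (9/14)/(145/182) = 117/145.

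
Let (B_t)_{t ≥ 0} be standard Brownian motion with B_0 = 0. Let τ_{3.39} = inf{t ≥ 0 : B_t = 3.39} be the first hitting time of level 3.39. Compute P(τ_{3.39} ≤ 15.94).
P(τ_{3.39} ≤ 15.94) = 2(1 − Φ(3.39/√15.94)) = 2(1 − Φ(0.8491)) ≈ 0.3958

By the reflection principle for standard BM, P(τ_b ≤ t) = 2 · P(B_t ≥ b). Since B_t ~ N(0, t), P(B_t ≥ 3.39) = 1 − Φ(3.39/√t) = 1 − Φ(3.39/√15.94) = 1 − Φ(0.8491) ≈ 0.19791. Doubling: P(τ_{3.39} ≤ 15.94) ≈ 2 · 0.19791 = 0.39582 ≈ 0.3958.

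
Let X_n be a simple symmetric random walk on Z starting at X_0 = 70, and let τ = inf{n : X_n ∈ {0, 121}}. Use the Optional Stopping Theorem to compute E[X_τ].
E[X_τ] = 70

X_n is a martingale and τ is a bounded-mean stopping time (indeed τ is finite a.s. with bounded expectation since the walk is in a bounded region). By the OST, E[X_τ] = E[X_0] = 70. Equivalently: E[X_τ] = 121 · P(hit 121 first) + 0 · P(hit 0 first) = 121 · (70/121) = 70.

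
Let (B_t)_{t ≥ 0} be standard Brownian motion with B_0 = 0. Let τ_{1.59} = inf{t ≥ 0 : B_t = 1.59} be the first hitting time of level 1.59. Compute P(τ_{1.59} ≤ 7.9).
P(τ_{1.59} ≤ 7.9) = 2(1 − Φ(1.59/√7.9)) = 2(1 − Φ(0.5657)) ≈ 0.5716

By the reflection principle for standard BM, P(τ_b ≤ t) = 2 · P(B_t ≥ b). Since B_t ~ N(0, t), P(B_t ≥ 1.59) = 1 − Φ(1.59/√t) = 1 − Φ(1.59/√7.9) = 1 − Φ(0.5657) ≈ 0.28580. Doubling: P(τ_{1.59} ≤ 7.9) ≈ 2 · 0.28580 = 0.57160 ≈ 0.5716.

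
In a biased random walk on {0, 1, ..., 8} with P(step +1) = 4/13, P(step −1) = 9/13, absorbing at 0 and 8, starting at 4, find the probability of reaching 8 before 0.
P(hit 8 before 0) = (1 − (9/4)^4) / (1 − (9/4)^8) = 256/6817

Let u_k denote P(reach 8 before 0 | start at k). Boundary: u_0 = 0, u_8 = 1. Recurrence: u_k = 4/13·u_{k+1} + 9/13·u_{k-1} for 1 ≤ k ≤ 7. Try u_k = A + B·r^k with r = q/p = (9/13)/(4/13) = 9/4. Substitution satisfies the recurrence; boundary conditions give:
  u_k = (1 − r^k) / (1 − r^N) = (1 − (9/4)^4) / (1 − (9/4)^8) = 256/6817.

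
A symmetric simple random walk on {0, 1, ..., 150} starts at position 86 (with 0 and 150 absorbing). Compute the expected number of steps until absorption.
E[τ | X_0 = 86] = 5504

Let v_k = E[τ | X_0 = k]. Boundary: v_0 = v_150 = 0. Recurrence: v_k = 1 + (v_{k-1} + v_{k+1})/2 for 1 ≤ k ≤ 149. The particular solution to v_k − (v_{k-1} + v_{k+1})/2 = 1 is v_k = −k^2. Adding homogeneous solution A + B k and matching boundaries gives v_k = k (150 − k). Substituting k = 86: v_86 = 86 · 64 = 5504.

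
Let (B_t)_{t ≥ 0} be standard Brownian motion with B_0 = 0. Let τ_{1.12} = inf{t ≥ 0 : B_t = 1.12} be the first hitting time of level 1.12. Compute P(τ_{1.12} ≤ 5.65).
P(τ_{1.12} ≤ 5.65) = 2(1 − Φ(1.12/√5.65)) = 2(1 − Φ(0.4712)) ≈ 0.6375

By the reflection principle for standard BM, P(τ_b ≤ t) = 2 · P(B_t ≥ b). Since B_t ~ N(0, t), P(B_t ≥ 1.12) = 1 − Φ(1.12/√t) = 1 − Φ(1.12/√5.65) = 1 − Φ(0.4712) ≈ 0.31875. Doubling: P(τ_{1.12} ≤ 5.65) ≈ 2 · 0.31875 = 0.63750 ≈ 0.6375.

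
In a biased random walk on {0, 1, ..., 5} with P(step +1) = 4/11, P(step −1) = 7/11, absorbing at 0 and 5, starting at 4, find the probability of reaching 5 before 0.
P(hit 5 before 0) = (1 − (7/4)^4) / (1 − (7/4)^5) = 2860/5261

Let u_k denote P(reach 5 before 0 | start at k). Boundary: u_0 = 0, u_5 = 1. Recurrence: u_k = 4/11·u_{k+1} + 7/11·u_{k-1} for 1 ≤ k ≤ 4. Try u_k = A + B·r^k with r = q/p = (7/11)/(4/11) = 7/4. Substitution satisfies the recurrence; boundary conditions give:
  u_k = (1 − r^k) / (1 − r^N) = (1 − (7/4)^4) / (1 − (7/4)^5) = 2860/5261.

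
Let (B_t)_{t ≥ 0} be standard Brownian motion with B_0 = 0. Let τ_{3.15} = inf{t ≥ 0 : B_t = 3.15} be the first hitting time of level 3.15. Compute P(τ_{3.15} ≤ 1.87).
P(τ_{3.15} ≤ 1.87) = 2(1 − Φ(3.15/√1.87)) = 2(1 − Φ(2.3035)) ≈ 0.0213

By the reflection principle for standard BM, P(τ_b ≤ t) = 2 · P(B_t ≥ b). Since B_t ~ N(0, t), P(B_t ≥ 3.15) = 1 − Φ(3.15/√t) = 1 − Φ(3.15/√1.87) = 1 − Φ(2.3035) ≈ 0.01063. Doubling: P(τ_{3.15} ≤ 1.87) ≈ 2 · 0.01063 = 0.02126 ≈ 0.0213.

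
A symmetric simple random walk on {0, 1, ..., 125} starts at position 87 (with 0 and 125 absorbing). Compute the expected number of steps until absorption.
E[τ | X_0 = 87] = 3306

Let v_k = E[τ | X_0 = k]. Boundary: v_0 = v_125 = 0. Recurrence: v_k = 1 + (v_{k-1} + v_{k+1})/2 for 1 ≤ k ≤ 124. The particular solution to v_k − (v_{k-1} + v_{k+1})/2 = 1 is v_k = −k^2. Adding homogeneous solution A + B k and matching boundaries gives v_k = k (125 − k). Substituting k = 87: v_87 = 87 · 38 = 3306.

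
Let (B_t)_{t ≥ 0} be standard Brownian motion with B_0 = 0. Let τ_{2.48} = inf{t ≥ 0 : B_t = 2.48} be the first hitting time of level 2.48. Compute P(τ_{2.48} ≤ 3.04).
P(τ_{2.48} ≤ 3.04) = 2(1 − Φ(2.48/√3.04)) = 2(1 − Φ(1.4224)) ≈ 0.1549

By the reflection principle for standard BM, P(τ_b ≤ t) = 2 · P(B_t ≥ b). Since B_t ~ N(0, t), P(B_t ≥ 2.48) = 1 − Φ(2.48/√t) = 1 − Φ(2.48/√3.04) = 1 − Φ(1.4224) ≈ 0.07746. Doubling: P(τ_{2.48} ≤ 3.04) ≈ 2 · 0.07746 = 0.15492 ≈ 0.1549.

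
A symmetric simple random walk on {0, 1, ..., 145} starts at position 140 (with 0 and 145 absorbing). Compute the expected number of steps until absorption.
E[τ | X_0 = 140] = 700

Let v_k = E[τ | X_0 = k]. Boundary: v_0 = v_145 = 0. Recurrence: v_k = 1 + (v_{k-1} + v_{k+1})/2 for 1 ≤ k ≤ 144. The particular solution to v_k − (v_{k-1} + v_{k+1})/2 = 1 is v_k = −k^2. Adding homogeneous solution A + B k and matching boundaries gives v_k = k (145 − k). Substituting k = 140: v_140 = 140 · 5 = 700.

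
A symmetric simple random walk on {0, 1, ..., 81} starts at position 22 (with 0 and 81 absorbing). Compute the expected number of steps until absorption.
E[τ | X_0 = 22] = 1298

Let v_k = E[τ | X_0 = k]. Boundary: v_0 = v_81 = 0. Recurrence: v_k = 1 + (v_{k-1} + v_{k+1})/2 for 1 ≤ k ≤ 80. The particular solution to v_k − (v_{k-1} + v_{k+1})/2 = 1 is v_k = −k^2. Adding homogeneous solution A + B k and matching boundaries gives v_k = k (81 − k). Substituting k = 22: v_22 = 22 · 59 = 1298.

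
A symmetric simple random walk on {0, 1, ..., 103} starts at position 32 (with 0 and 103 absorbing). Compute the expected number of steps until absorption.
E[τ | X_0 = 32] = 2272

Let v_k = E[τ | X_0 = k]. Boundary: v_0 = v_103 = 0. Recurrence: v_k = 1 + (v_{k-1} + v_{k+1})/2 for 1 ≤ k ≤ 102. The particular solution to v_k − (v_{k-1} + v_{k+1})/2 = 1 is v_k = −k^2. Adding homogeneous solution A + B k and matching boundaries gives v_k = k (103 − k). Substituting k = 32: v_32 = 32 · 71 = 2272.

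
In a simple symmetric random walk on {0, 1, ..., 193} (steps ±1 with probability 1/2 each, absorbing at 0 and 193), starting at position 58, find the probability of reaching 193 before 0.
P(hit 193 before 0) = 58/193

Let u_k = P(hit 193 before 0 | start at k). Then u_0 = 0, u_193 = 1, and u_k = u_{k-1}/2 + u_{k+1}/2 for 1 ≤ k ≤ 192. This harmonic recurrence is solved by u_k = k/193, giving u_58 = 58/193.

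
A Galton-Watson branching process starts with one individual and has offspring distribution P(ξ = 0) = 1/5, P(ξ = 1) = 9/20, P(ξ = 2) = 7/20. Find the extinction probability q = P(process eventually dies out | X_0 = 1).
q = 4/7

The pgf is f(s) = 1/5 + 9/20·s + 7/20·s². The extinction probability q is the smallest fixed point of f in [0, 1]. Setting s = f(s):
  7/20·s² + (9/20 − 1)·s + 1/5 = 0
  7/20·s² − (1/5 + 7/20)·s + 1/5 = 0
which factors as (s − 1)·(7/20·s − 1/5) = 0, giving roots s = 1 and s = (1/5)/(7/20) = 4/7.
Mean offspring μ = 9/20 + 2·7/20 = 23/20 > 1 (supercritical), so q < 1. The extinction probability is the smaller root: q = (1/5)/(7/20) = 4/7.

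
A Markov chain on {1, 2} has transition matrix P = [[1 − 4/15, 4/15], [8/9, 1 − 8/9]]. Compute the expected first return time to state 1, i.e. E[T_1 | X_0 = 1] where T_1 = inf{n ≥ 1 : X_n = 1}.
E[T_1 | X_0 = 1] = 1/π_1 = 13/10

For an irreducible recurrent Markov chain with stationary distribution π, E[T_i | X_0 = i] = 1/π_i (Kac's formula). Here π_1 = (8/9)/(4/15 + 8/9) = (8/9)/(52/45) = 10/13, so E[T_1 | X_0 = 1] = 1/π_1 = (4/15 + 8/9)/(8/9) = (52/45)/(8/9) = 13/10.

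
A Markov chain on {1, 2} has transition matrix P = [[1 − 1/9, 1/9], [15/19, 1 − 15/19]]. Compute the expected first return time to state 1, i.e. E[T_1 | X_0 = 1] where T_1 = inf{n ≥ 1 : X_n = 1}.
E[T_1 | X_0 = 1] = 1/π_1 = 154/135

For an irreducible recurrent Markov chain with stationary distribution π, E[T_i | X_0 = i] = 1/π_i (Kac's formula). Here π_1 = (15/19)/(1/9 + 15/19) = (15/19)/(154/171) = 135/154, so E[T_1 | X_0 = 1] = 1/π_1 = (1/9 + 15/19)/(15/19) = (154/171)/(15/19) = 154/135.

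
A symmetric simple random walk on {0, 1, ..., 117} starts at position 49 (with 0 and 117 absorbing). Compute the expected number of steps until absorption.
E[τ | X_0 = 49] = 3332

Let v_k = E[τ | X_0 = k]. Boundary: v_0 = v_117 = 0. Recurrence: v_k = 1 + (v_{k-1} + v_{k+1})/2 for 1 ≤ k ≤ 116. The particular solution to v_k − (v_{k-1} + v_{k+1})/2 = 1 is v_k = −k^2. Adding homogeneous solution A + B k and matching boundaries gives v_k = k (117 − k). Substituting k = 49: v_49 = 49 · 68 = 3332.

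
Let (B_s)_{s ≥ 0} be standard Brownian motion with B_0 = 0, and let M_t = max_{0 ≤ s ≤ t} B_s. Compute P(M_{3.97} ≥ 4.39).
P(M_{3.97} ≥ 4.39) = 2·P(B_{3.97} ≥ 4.39) = 2(1 − Φ(4.39/√3.97)) ≈ 0.0276

By the reflection principle for Brownian motion, P(M_t ≥ a) = 2 · P(B_t ≥ a) for a ≥ 0. Since B_t ~ N(0, t), P(B_t ≥ 4.39) = 1 − Φ(4.39/√t) = 1 − Φ(4.39/√3.97) = 1 − Φ(2.2033). So
  P(M_{3.97} ≥ 4.39) = 2(1 − Φ(2.2033)) ≈ 0.0276.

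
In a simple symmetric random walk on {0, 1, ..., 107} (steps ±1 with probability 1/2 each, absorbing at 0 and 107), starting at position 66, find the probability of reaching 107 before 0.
P(hit 107 before 0) = 66/107

Let u_k = P(hit 107 before 0 | start at k). Then u_0 = 0, u_107 = 1, and u_k = u_{k-1}/2 + u_{k+1}/2 for 1 ≤ k ≤ 106. This harmonic recurrence is solved by u_k = k/107, giving u_66 = 66/107.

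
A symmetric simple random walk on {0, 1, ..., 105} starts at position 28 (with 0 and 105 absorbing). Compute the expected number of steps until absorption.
E[τ | X_0 = 28] = 2156

Let v_k = E[τ | X_0 = k]. Boundary: v_0 = v_105 = 0. Recurrence: v_k = 1 + (v_{k-1} + v_{k+1})/2 for 1 ≤ k ≤ 104. The particular solution to v_k − (v_{k-1} + v_{k+1})/2 = 1 is v_k = −k^2. Adding homogeneous solution A + B k and matching boundaries gives v_k = k (105 − k). Substituting k = 28: v_28 = 28 · 77 = 2156.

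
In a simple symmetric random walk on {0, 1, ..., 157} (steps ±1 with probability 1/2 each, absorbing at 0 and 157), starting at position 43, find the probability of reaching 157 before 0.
P(hit 157 before 0) = 43/157

Let u_k = P(hit 157 before 0 | start at k). Then u_0 = 0, u_157 = 1, and u_k = u_{k-1}/2 + u_{k+1}/2 for 1 ≤ k ≤ 156. This harmonic recurrence is solved by u_k = k/157, giving u_43 = 43/157.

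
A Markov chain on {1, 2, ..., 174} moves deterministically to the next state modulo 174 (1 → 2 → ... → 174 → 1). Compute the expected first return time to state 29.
E[T_29 | X_0 = 29] = 174

The chain cycles deterministically, so starting at state 29 it returns in exactly 174 steps. Equivalently, the stationary distribution is uniform π_j = 1/174 for every state j, so by Kac's formula E[T_29] = 1/π_29 = 174.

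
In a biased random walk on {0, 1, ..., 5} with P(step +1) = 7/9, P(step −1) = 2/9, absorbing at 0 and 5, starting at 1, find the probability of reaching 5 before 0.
P(hit 5 before 0) = (1 − (2/7)^1) / (1 − (2/7)^5) = 2401/3355

Let u_k denote P(reach 5 before 0 | start at k). Boundary: u_0 = 0, u_5 = 1. Recurrence: u_k = 7/9·u_{k+1} + 2/9·u_{k-1} for 1 ≤ k ≤ 4. Try u_k = A + B·r^k with r = q/p = (2/9)/(7/9) = 2/7. Substitution satisfies the recurrence; boundary conditions give:
  u_k = (1 − r^k) / (1 − r^N) = (1 − (2/7)^1) / (1 − (2/7)^5) = 2401/3355.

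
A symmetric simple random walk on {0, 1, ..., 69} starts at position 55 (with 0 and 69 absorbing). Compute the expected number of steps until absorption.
E[τ | X_0 = 55] = 770

Let v_k = E[τ | X_0 = k]. Boundary: v_0 = v_69 = 0. Recurrence: v_k = 1 + (v_{k-1} + v_{k+1})/2 for 1 ≤ k ≤ 68. The particular solution to v_k − (v_{k-1} + v_{k+1})/2 = 1 is v_k = −k^2. Adding homogeneous solution A + B k and matching boundaries gives v_k = k (69 − k). Substituting k = 55: v_55 = 55 · 14 = 770.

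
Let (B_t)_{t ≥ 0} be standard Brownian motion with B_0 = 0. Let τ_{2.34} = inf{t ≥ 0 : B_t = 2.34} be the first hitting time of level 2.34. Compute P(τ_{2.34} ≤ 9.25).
P(τ_{2.34} ≤ 9.25) = 2(1 − Φ(2.34/√9.25)) = 2(1 − Φ(0.7694)) ≈ 0.4417

By the reflection principle for standard BM, P(τ_b ≤ t) = 2 · P(B_t ≥ b). Since B_t ~ N(0, t), P(B_t ≥ 2.34) = 1 − Φ(2.34/√t) = 1 − Φ(2.34/√9.25) = 1 − Φ(0.7694) ≈ 0.22083. Doubling: P(τ_{2.34} ≤ 9.25) ≈ 2 · 0.22083 = 0.44166 ≈ 0.4417.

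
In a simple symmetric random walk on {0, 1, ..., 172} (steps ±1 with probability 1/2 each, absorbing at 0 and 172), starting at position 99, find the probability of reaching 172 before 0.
P(hit 172 before 0) = 99/172

Let u_k = P(hit 172 before 0 | start at k). Then u_0 = 0, u_172 = 1, and u_k = u_{k-1}/2 + u_{k+1}/2 for 1 ≤ k ≤ 171. This harmonic recurrence is solved by u_k = k/172, giving u_99 = 99/172.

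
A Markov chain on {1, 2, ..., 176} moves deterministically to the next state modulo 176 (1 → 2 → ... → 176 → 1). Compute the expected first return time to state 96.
E[T_96 | X_0 = 96] = 176

The chain cycles deterministically, so starting at state 96 it returns in exactly 176 steps. Equivalently, the stationary distribution is uniform π_j = 1/176 for every state j, so by Kac's formula E[T_96] = 1/π_96 = 176.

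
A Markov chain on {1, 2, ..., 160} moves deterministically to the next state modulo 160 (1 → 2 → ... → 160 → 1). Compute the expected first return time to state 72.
E[T_72 | X_0 = 72] = 160

The chain cycles deterministically, so starting at state 72 it returns in exactly 160 steps. Equivalently, the stationary distribution is uniform π_j = 1/160 for every state j, so by Kac's formula E[T_72] = 1/π_72 = 160.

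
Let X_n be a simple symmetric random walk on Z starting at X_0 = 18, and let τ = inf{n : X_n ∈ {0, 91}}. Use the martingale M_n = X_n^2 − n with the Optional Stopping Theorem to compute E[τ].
E[τ] = 1314

M_n = X_n^2 − n is a martingale (since E[X_{n+1}^2 | F_n] = X_n^2 + 1). By OST (τ has finite mean in a bounded region), E[M_τ] = E[M_0] = X_0^2 − 0 = 18^2 = 324. Also E[M_τ] = E[X_τ^2] − E[τ]. The walk exits at 0 or 91, with P(hit 91 first) = 18/91, so E[X_τ^2] = 91^2 · 18/91 + 0 = 1638. Thus E[τ] = E[X_τ^2] − E[M_τ] = 1638 − 324 = 1314 = 18(91 − 18) = 1314.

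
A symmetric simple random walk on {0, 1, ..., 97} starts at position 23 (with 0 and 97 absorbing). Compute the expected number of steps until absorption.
E[τ | X_0 = 23] = 1702

Let v_k = E[τ | X_0 = k]. Boundary: v_0 = v_97 = 0. Recurrence: v_k = 1 + (v_{k-1} + v_{k+1})/2 for 1 ≤ k ≤ 96. The particular solution to v_k − (v_{k-1} + v_{k+1})/2 = 1 is v_k = −k^2. Adding homogeneous solution A + B k and matching boundaries gives v_k = k (97 − k). Substituting k = 23: v_23 = 23 · 74 = 1702.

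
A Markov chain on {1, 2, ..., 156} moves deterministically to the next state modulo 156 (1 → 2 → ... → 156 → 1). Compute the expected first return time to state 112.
E[T_112 | X_0 = 112] = 156

The chain cycles deterministically, so starting at state 112 it returns in exactly 156 steps. Equivalently, the stationary distribution is uniform π_j = 1/156 for every state j, so by Kac's formula E[T_112] = 1/π_112 = 156.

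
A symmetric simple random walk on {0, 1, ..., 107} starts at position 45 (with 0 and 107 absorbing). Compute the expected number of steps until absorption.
E[τ | X_0 = 45] = 2790

Let v_k = E[τ | X_0 = k]. Boundary: v_0 = v_107 = 0. Recurrence: v_k = 1 + (v_{k-1} + v_{k+1})/2 for 1 ≤ k ≤ 106. The particular solution to v_k − (v_{k-1} + v_{k+1})/2 = 1 is v_k = −k^2. Adding homogeneous solution A + B k and matching boundaries gives v_k = k (107 − k). Substituting k = 45: v_45 = 45 · 62 = 2790.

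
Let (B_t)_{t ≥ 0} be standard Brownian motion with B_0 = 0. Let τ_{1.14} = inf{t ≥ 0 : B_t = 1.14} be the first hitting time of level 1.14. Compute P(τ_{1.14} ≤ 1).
P(τ_{1.14} ≤ 1) = 2(1 − Φ(1.14/√1)) = 2(1 − Φ(1.1400)) ≈ 0.2543

By the reflection principle for standard BM, P(τ_b ≤ t) = 2 · P(B_t ≥ b). Since B_t ~ N(0, t), P(B_t ≥ 1.14) = 1 − Φ(1.14/√t) = 1 − Φ(1.14/√1) = 1 − Φ(1.1400) ≈ 0.12714. Doubling: P(τ_{1.14} ≤ 1) ≈ 2 · 0.12714 = 0.25428 ≈ 0.2543.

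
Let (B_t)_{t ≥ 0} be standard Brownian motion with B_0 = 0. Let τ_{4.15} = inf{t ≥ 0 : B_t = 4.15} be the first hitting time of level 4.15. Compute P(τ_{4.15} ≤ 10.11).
P(τ_{4.15} ≤ 10.11) = 2(1 − Φ(4.15/√10.11)) = 2(1 − Φ(1.3052)) ≈ 0.1918

By the reflection principle for standard BM, P(τ_b ≤ t) = 2 · P(B_t ≥ b). Since B_t ~ N(0, t), P(B_t ≥ 4.15) = 1 − Φ(4.15/√t) = 1 − Φ(4.15/√10.11) = 1 − Φ(1.3052) ≈ 0.09591. Doubling: P(τ_{4.15} ≤ 10.11) ≈ 2 · 0.09591 = 0.19182 ≈ 0.1918.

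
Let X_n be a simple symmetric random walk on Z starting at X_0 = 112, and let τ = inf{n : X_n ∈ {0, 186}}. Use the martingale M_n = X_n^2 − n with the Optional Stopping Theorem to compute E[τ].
E[τ] = 8288

M_n = X_n^2 − n is a martingale (since E[X_{n+1}^2 | F_n] = X_n^2 + 1). By OST (τ has finite mean in a bounded region), E[M_τ] = E[M_0] = X_0^2 − 0 = 112^2 = 12544. Also E[M_τ] = E[X_τ^2] − E[τ]. The walk exits at 0 or 186, with P(hit 186 first) = 112/186, so E[X_τ^2] = 186^2 · 112/186 + 0 = 20832. Thus E[τ] = E[X_τ^2] − E[M_τ] = 20832 − 12544 = 8288 = 112(186 − 112) = 8288.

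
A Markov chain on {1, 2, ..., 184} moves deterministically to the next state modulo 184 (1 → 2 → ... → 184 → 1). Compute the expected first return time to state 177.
E[T_177 | X_0 = 177] = 184

The chain cycles deterministically, so starting at state 177 it returns in exactly 184 steps. Equivalently, the stationary distribution is uniform π_j = 1/184 for every state j, so by Kac's formula E[T_177] = 1/π_177 = 184.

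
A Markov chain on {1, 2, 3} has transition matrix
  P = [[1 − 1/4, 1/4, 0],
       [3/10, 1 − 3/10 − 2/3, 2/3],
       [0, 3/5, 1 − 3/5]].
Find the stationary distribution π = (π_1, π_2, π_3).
π = (54/149, 45/149, 50/149)

This is a birth-death chain on three states, which satisfies detailed balance: π_1 · P_{12} = π_2 · P_{21} and π_2 · P_{23} = π_3 · P_{32}.
From π_1 · 1/4 = π_2 · 3/10: π_2/π_1 = (1/4)/(3/10) = 5/6.
From π_2 · 2/3 = π_3 · 3/5: π_3/π_2 = (2/3)/(3/5) = 10/9.
Take π_1 proportional to 1; then unnormalized π = (1, 5/6, 25/27). Normalize by dividing by the sum 149/54:
  π = (54/149, 45/149, 50/149).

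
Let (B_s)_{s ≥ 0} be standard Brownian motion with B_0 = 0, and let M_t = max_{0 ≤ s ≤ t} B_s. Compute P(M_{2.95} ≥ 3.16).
P(M_{2.95} ≥ 3.16) = 2·P(B_{2.95} ≥ 3.16) = 2(1 − Φ(3.16/√2.95)) ≈ 0.0658

By the reflection principle for Brownian motion, P(M_t ≥ a) = 2 · P(B_t ≥ a) for a ≥ 0. Since B_t ~ N(0, t), P(B_t ≥ 3.16) = 1 − Φ(3.16/√t) = 1 − Φ(3.16/√2.95) = 1 − Φ(1.8398). So
  P(M_{2.95} ≥ 3.16) = 2(1 − Φ(1.8398)) ≈ 0.0658.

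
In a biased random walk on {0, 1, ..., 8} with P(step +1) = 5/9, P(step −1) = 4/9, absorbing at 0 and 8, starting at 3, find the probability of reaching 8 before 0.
P(hit 8 before 0) = (1 − (4/5)^3) / (1 − (4/5)^8) = 190625/325089

Let u_k denote P(reach 8 before 0 | start at k). Boundary: u_0 = 0, u_8 = 1. Recurrence: u_k = 5/9·u_{k+1} + 4/9·u_{k-1} for 1 ≤ k ≤ 7. Try u_k = A + B·r^k with r = q/p = (4/9)/(5/9) = 4/5. Substitution satisfies the recurrence; boundary conditions give:
  u_k = (1 − r^k) / (1 − r^N) = (1 − (4/5)^3) / (1 − (4/5)^8) = 190625/325089.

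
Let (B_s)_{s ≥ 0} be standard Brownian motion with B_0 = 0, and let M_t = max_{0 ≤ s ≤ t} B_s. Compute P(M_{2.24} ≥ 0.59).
P(M_{2.24} ≥ 0.59) = 2·P(B_{2.24} ≥ 0.59) = 2(1 − Φ(0.59/√2.24)) ≈ 0.6934

By the reflection principle for Brownian motion, P(M_t ≥ a) = 2 · P(B_t ≥ a) for a ≥ 0. Since B_t ~ N(0, t), P(B_t ≥ 0.59) = 1 − Φ(0.59/√t) = 1 − Φ(0.59/√2.24) = 1 − Φ(0.3942). So
  P(M_{2.24} ≥ 0.59) = 2(1 − Φ(0.3942)) ≈ 0.6934.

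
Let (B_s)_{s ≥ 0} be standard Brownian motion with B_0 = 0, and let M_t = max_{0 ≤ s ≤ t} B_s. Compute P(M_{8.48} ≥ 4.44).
P(M_{8.48} ≥ 4.44) = 2·P(B_{8.48} ≥ 4.44) = 2(1 − Φ(4.44/√8.48)) ≈ 0.1273

By the reflection principle for Brownian motion, P(M_t ≥ a) = 2 · P(B_t ≥ a) for a ≥ 0. Since B_t ~ N(0, t), P(B_t ≥ 4.44) = 1 − Φ(4.44/√t) = 1 − Φ(4.44/√8.48) = 1 − Φ(1.5247). So
  P(M_{8.48} ≥ 4.44) = 2(1 − Φ(1.5247)) ≈ 0.1273.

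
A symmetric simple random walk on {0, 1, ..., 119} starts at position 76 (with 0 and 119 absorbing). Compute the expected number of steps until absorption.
E[τ | X_0 = 76] = 3268

Let v_k = E[τ | X_0 = k]. Boundary: v_0 = v_119 = 0. Recurrence: v_k = 1 + (v_{k-1} + v_{k+1})/2 for 1 ≤ k ≤ 118. The particular solution to v_k − (v_{k-1} + v_{k+1})/2 = 1 is v_k = −k^2. Adding homogeneous solution A + B k and matching boundaries gives v_k = k (119 − k). Substituting k = 76: v_76 = 76 · 43 = 3268.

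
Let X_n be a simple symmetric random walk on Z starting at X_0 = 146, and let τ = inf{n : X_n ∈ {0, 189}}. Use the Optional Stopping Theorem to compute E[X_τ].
E[X_τ] = 146

X_n is a martingale and τ is a bounded-mean stopping time (indeed τ is finite a.s. with bounded expectation since the walk is in a bounded region). By the OST, E[X_τ] = E[X_0] = 146. Equivalently: E[X_τ] = 189 · P(hit 189 first) + 0 · P(hit 0 first) = 189 · (146/189) = 146.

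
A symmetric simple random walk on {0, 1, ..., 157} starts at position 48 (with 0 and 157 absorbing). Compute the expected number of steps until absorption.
E[τ | X_0 = 48] = 5232

Let v_k = E[τ | X_0 = k]. Boundary: v_0 = v_157 = 0. Recurrence: v_k = 1 + (v_{k-1} + v_{k+1})/2 for 1 ≤ k ≤ 156. The particular solution to v_k − (v_{k-1} + v_{k+1})/2 = 1 is v_k = −k^2. Adding homogeneous solution A + B k and matching boundaries gives v_k = k (157 − k). Substituting k = 48: v_48 = 48 · 109 = 5232.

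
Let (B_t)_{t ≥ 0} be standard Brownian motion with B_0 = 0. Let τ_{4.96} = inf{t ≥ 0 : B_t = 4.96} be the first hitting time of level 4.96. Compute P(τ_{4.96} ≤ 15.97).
P(τ_{4.96} ≤ 15.97) = 2(1 − Φ(4.96/√15.97)) = 2(1 − Φ(1.2412)) ≈ 0.2145

By the reflection principle for standard BM, P(τ_b ≤ t) = 2 · P(B_t ≥ b). Since B_t ~ N(0, t), P(B_t ≥ 4.96) = 1 − Φ(4.96/√t) = 1 − Φ(4.96/√15.97) = 1 − Φ(1.2412) ≈ 0.10727. Doubling: P(τ_{4.96} ≤ 15.97) ≈ 2 · 0.10727 = 0.21454 ≈ 0.2145.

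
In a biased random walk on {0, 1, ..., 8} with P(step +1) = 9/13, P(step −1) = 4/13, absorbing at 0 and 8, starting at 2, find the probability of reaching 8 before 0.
P(hit 8 before 0) = (1 − (4/9)^2) / (1 − (4/9)^8) = 531441/661249

Let u_k denote P(reach 8 before 0 | start at k). Boundary: u_0 = 0, u_8 = 1. Recurrence: u_k = 9/13·u_{k+1} + 4/13·u_{k-1} for 1 ≤ k ≤ 7. Try u_k = A + B·r^k with r = q/p = (4/13)/(9/13) = 4/9. Substitution satisfies the recurrence; boundary conditions give:
  u_k = (1 − r^k) / (1 − r^N) = (1 − (4/9)^2) / (1 − (4/9)^8) = 531441/661249.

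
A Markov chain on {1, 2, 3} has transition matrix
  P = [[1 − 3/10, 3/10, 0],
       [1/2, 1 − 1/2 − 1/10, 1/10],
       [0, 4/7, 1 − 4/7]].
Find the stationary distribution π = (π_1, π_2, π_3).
π = (200/341, 120/341, 21/341)

This is a birth-death chain on three states, which satisfies detailed balance: π_1 · P_{12} = π_2 · P_{21} and π_2 · P_{23} = π_3 · P_{32}.
From π_1 · 3/10 = π_2 · 1/2: π_2/π_1 = (3/10)/(1/2) = 3/5.
From π_2 · 1/10 = π_3 · 4/7: π_3/π_2 = (1/10)/(4/7) = 7/40.
Take π_1 proportional to 1; then unnormalized π = (1, 3/5, 21/200). Normalize by dividing by the sum 341/200:
  π = (200/341, 120/341, 21/341).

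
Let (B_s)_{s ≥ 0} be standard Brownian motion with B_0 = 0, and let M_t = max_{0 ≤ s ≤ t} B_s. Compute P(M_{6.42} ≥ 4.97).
P(M_{6.42} ≥ 4.97) = 2·P(B_{6.42} ≥ 4.97) = 2(1 − Φ(4.97/√6.42)) ≈ 0.0498

By the reflection principle for Brownian motion, P(M_t ≥ a) = 2 · P(B_t ≥ a) for a ≥ 0. Since B_t ~ N(0, t), P(B_t ≥ 4.97) = 1 − Φ(4.97/√t) = 1 − Φ(4.97/√6.42) = 1 − Φ(1.9615). So
  P(M_{6.42} ≥ 4.97) = 2(1 − Φ(1.9615)) ≈ 0.0498.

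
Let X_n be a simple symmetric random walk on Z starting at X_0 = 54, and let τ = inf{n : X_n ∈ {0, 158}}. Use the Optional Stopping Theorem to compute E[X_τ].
E[X_τ] = 54

X_n is a martingale and τ is a bounded-mean stopping time (indeed τ is finite a.s. with bounded expectation since the walk is in a bounded region). By the OST, E[X_τ] = E[X_0] = 54. Equivalently: E[X_τ] = 158 · P(hit 158 first) + 0 · P(hit 0 first) = 158 · (54/158) = 54.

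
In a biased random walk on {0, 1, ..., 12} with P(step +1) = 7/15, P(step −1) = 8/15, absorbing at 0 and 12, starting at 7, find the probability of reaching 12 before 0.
P(hit 12 before 0) = (1 − (8/7)^7) / (1 − (8/7)^12) = 21405546463/54878189535

Let u_k denote P(reach 12 before 0 | start at k). Boundary: u_0 = 0, u_12 = 1. Recurrence: u_k = 7/15·u_{k+1} + 8/15·u_{k-1} for 1 ≤ k ≤ 11. Try u_k = A + B·r^k with r = q/p = (8/15)/(7/15) = 8/7. Substitution satisfies the recurrence; boundary conditions give:
  u_k = (1 − r^k) / (1 − r^N) = (1 − (8/7)^7) / (1 − (8/7)^12) = 21405546463/54878189535.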